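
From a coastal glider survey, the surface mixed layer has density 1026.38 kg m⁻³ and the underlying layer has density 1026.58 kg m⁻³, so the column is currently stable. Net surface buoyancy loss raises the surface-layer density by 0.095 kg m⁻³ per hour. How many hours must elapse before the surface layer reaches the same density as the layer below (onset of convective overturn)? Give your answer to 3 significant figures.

2.11 hours

Density deficit of the surface layer: 1026.58 − 1026.38 = 0.2 kg m⁻³.
Required change = 0.2 / 0.095 = 2.11 hours.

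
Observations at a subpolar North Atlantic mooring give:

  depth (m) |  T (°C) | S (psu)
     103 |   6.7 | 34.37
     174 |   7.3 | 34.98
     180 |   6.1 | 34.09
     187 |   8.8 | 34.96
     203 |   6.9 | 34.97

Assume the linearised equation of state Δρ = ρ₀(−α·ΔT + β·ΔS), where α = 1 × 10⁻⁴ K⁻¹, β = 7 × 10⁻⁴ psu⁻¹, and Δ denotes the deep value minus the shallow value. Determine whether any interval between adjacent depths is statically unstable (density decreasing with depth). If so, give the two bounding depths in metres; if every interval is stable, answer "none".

174–180 m

Evaluate Δρ/ρ₀ = −αΔT + βΔS across each adjacent pair:
  103–174 m: −αΔT+βΔS = −(1 × 10⁻⁴)(+0.6)+(7 × 10⁻⁴)(+0.61) = 3.7 × 10⁻⁴ → stable
  174–180 m: −αΔT+βΔS = −(1 × 10⁻⁴)(-1.2)+(7 × 10⁻⁴)(-0.89) = -5.0 × 10⁻⁴ → UNSTABLE
  180–187 m: −αΔT+βΔS = −(1 × 10⁻⁴)(+2.7)+(7 × 10⁻⁴)(+0.87) = 3.4 × 10⁻⁴ → stable
  187–203 m: −αΔT+βΔS = −(1 × 10⁻⁴)(-1.9)+(7 × 10⁻⁴)(+0.01) = 2.0 × 10⁻⁴ → stable
The 174–180 m interval has Δρ < 0: lighter water underlies denser water.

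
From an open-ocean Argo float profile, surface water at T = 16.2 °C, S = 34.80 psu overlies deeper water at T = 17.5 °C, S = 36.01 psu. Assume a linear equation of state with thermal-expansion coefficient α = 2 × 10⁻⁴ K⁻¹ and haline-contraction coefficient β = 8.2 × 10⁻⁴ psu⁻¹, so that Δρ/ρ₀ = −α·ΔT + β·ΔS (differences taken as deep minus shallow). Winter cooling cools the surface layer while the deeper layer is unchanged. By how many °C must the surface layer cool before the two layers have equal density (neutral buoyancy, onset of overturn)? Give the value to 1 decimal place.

3.7 °C

Neutral buoyancy requires Δρ = 0, i.e. −α(T_deep − T_surf′) + β(S_deep − S_surf) = 0.
T_surf′ = T_deep − (β/α)·ΔS = 17.5 − (8.2 × 10⁻⁴/2 × 10⁻⁴)·(+1.21) = 12.539 °C.
Cooling required: 16.2 − (12.539) = 3.661 °C.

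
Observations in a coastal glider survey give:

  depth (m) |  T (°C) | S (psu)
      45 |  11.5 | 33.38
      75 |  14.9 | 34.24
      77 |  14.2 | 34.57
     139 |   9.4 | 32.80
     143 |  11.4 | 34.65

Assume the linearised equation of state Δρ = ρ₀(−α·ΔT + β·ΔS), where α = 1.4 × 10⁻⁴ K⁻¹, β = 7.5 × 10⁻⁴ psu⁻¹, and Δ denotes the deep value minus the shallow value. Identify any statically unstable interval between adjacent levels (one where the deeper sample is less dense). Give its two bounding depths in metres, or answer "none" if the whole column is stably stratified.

77–139 m

Evaluate Δρ/ρ₀ = −αΔT + βΔS across each adjacent pair:
  45–75 m: −αΔT+βΔS = −(1.4 × 10⁻⁴)(+3.4)+(7.5 × 10⁻⁴)(+0.86) = 1.7 × 10⁻⁴ → stable
  75–77 m: −αΔT+βΔS = −(1.4 × 10⁻⁴)(-0.7)+(7.5 × 10⁻⁴)(+0.33) = 3.5 × 10⁻⁴ → stable
  77–139 m: −αΔT+βΔS = −(1.4 × 10⁻⁴)(-4.8)+(7.5 × 10⁻⁴)(-1.77) = -6.6 × 10⁻⁴ → UNSTABLE
  139–143 m: −αΔT+βΔS = −(1.4 × 10⁻⁴)(+2.0)+(7.5 × 10⁻⁴)(+1.85) = 1.1 × 10⁻³ → stable
The 77–139 m interval has Δρ < 0: lighter water underlies denser water.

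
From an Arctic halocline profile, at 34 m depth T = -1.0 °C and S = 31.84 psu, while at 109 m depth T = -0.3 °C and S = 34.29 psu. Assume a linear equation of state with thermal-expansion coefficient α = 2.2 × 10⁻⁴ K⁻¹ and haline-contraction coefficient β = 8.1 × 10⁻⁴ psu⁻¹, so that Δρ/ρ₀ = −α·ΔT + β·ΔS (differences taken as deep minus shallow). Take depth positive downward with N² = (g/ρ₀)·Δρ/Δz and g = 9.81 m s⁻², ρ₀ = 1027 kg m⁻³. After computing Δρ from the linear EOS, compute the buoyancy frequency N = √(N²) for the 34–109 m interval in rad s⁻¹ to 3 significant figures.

0.0155 rad s⁻¹

ΔT = +0.7 K, ΔS = +2.45 psu (deep − shallow).
Δρ/ρ₀ = −αΔT + βΔS = -1.54 × 10⁻⁴ + 1.9845 × 10⁻³ = 1.8305 × 10⁻³, so Δρ ≈ 1.880 kg m⁻³.
N² = (g/ρ₀)·Δρ/Δz = g·(Δρ/ρ₀)/Δz = 9.81 × 1.8305 × 10⁻³ / 75 = 2.3943 × 10⁻⁴ s⁻².
N = √(2.3943 × 10⁻⁴) = 0.015474 rad s⁻¹ ≈ 0.0155 rad s⁻¹.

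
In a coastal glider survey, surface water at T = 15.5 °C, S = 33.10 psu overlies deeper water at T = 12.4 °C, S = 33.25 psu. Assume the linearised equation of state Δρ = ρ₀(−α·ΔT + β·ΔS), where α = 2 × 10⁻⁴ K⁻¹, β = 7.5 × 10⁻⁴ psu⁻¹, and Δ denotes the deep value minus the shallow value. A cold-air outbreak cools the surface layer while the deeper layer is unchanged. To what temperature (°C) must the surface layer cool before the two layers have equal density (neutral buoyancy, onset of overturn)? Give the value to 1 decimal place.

Neutral buoyancy requires Δρ = 0, i.e. −α(T_deep − T_surf′) + β(S_deep − S_surf) = 0.
T_surf′ = T_deep − (β/α)·ΔS = 12.4 − (7.5 × 10⁻⁴/2 × 10⁻⁴)·(+0.15) = 11.838 °C.
Cooling required: 15.5 − (11.838) = 3.662 °C.

11.8 °C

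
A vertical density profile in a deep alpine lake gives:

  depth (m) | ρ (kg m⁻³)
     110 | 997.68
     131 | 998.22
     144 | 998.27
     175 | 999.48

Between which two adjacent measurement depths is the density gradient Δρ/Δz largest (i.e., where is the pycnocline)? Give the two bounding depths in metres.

144–175 m

Compute the density gradient over each adjacent pair:
  110–131 m: Δρ/Δz = 0.54/21 = 0.026 kg m⁻⁴
  131–144 m: Δρ/Δz = 0.05/13 = 3.8 × 10⁻³ kg m⁻⁴
  144–175 m: Δρ/Δz = 1.21/31 = 0.039 kg m⁻⁴
The largest gradient is in the 144–175 m interval — the pycnocline.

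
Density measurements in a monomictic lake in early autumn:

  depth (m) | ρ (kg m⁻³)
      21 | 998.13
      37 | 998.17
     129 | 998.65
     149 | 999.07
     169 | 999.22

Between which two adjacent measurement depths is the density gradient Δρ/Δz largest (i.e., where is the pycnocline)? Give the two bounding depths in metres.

Compute the density gradient over each adjacent pair:
  21–37 m: Δρ/Δz = 0.04/16 = 2.5 × 10⁻³ kg m⁻⁴
  37–129 m: Δρ/Δz = 0.48/92 = 5.2 × 10⁻³ kg m⁻⁴
  129–149 m: Δρ/Δz = 0.42/20 = 0.021 kg m⁻⁴
  149–169 m: Δρ/Δz = 0.15/20 = 7.5 × 10⁻³ kg m⁻⁴
The largest gradient is in the 129–149 m interval — the pycnocline.

129–149 m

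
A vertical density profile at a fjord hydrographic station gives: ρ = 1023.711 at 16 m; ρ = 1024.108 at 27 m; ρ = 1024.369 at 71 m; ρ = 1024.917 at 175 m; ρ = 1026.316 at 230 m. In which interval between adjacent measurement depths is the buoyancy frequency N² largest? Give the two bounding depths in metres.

16–27 m

Compute the density gradient over each adjacent pair:
  16–27 m: Δρ/Δz = 0.397/11 = 0.036 kg m⁻⁴
  27–71 m: Δρ/Δz = 0.261/44 = 5.9 × 10⁻³ kg m⁻⁴
  71–175 m: Δρ/Δz = 0.548/104 = 5.3 × 10⁻³ kg m⁻⁴
  175–230 m: Δρ/Δz = 1.399/55 = 0.025 kg m⁻⁴
The largest gradient is in the 16–27 m interval — the pycnocline.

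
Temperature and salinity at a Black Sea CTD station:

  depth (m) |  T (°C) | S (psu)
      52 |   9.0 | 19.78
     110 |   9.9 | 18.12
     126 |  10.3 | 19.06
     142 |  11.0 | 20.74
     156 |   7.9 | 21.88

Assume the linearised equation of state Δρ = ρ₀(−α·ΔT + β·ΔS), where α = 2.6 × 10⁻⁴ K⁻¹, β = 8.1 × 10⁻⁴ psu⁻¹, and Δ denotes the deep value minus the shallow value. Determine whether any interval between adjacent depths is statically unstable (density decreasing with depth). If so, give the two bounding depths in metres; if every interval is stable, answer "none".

52–110 m

Evaluate Δρ/ρ₀ = −αΔT + βΔS across each adjacent pair:
  52–110 m: −αΔT+βΔS = −(2.6 × 10⁻⁴)(+0.9)+(8.1 × 10⁻⁴)(-1.66) = -1.6 × 10⁻³ → UNSTABLE
  110–126 m: −αΔT+βΔS = −(2.6 × 10⁻⁴)(+0.4)+(8.1 × 10⁻⁴)(+0.94) = 6.6 × 10⁻⁴ → stable
  126–142 m: −αΔT+βΔS = −(2.6 × 10⁻⁴)(+0.7)+(8.1 × 10⁻⁴)(+1.68) = 1.2 × 10⁻³ → stable
  142–156 m: −αΔT+βΔS = −(2.6 × 10⁻⁴)(-3.1)+(8.1 × 10⁻⁴)(+1.14) = 1.7 × 10⁻³ → stable
The 52–110 m interval has Δρ < 0: lighter water underlies denser water.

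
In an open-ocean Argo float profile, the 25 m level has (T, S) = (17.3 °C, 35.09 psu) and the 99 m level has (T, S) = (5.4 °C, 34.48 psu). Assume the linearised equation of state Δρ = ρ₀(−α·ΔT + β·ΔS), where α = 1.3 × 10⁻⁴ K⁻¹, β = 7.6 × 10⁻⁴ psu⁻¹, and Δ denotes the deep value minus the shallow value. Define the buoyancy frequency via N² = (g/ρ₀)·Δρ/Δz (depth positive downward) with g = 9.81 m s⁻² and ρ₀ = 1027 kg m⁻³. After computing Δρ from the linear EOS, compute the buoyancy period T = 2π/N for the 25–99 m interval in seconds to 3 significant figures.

ΔT = -11.9 K, ΔS = -0.61 psu (deep − shallow).
Δρ/ρ₀ = −αΔT + βΔS = 1.547 × 10⁻³ − 4.636 × 10⁻⁴ = 1.0834 × 10⁻³, so Δρ ≈ 1.113 kg m⁻³.
N² = (g/ρ₀)·Δρ/Δz = g·(Δρ/ρ₀)/Δz = 9.81 × 1.0834 × 10⁻³ / 74 = 1.4362 × 10⁻⁴ s⁻².
N = √(1.4362 × 10⁻⁴) = 0.011984 rad s⁻¹ → T = 2π/N = 524.30 s ≈ 524 s.

524 s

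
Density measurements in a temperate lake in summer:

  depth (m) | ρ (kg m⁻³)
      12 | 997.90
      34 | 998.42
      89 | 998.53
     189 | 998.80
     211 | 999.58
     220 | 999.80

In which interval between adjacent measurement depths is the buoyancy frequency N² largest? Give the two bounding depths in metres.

189–211 m

Compute the density gradient over each adjacent pair:
  12–34 m: Δρ/Δz = 0.52/22 = 0.024 kg m⁻⁴
  34–89 m: Δρ/Δz = 0.11/55 = 2.0 × 10⁻³ kg m⁻⁴
  89–189 m: Δρ/Δz = 0.27/100 = 2.7 × 10⁻³ kg m⁻⁴
  189–211 m: Δρ/Δz = 0.78/22 = 0.035 kg m⁻⁴
  211–220 m: Δρ/Δz = 0.22/9 = 0.024 kg m⁻⁴
The largest gradient is in the 189–211 m interval — the pycnocline.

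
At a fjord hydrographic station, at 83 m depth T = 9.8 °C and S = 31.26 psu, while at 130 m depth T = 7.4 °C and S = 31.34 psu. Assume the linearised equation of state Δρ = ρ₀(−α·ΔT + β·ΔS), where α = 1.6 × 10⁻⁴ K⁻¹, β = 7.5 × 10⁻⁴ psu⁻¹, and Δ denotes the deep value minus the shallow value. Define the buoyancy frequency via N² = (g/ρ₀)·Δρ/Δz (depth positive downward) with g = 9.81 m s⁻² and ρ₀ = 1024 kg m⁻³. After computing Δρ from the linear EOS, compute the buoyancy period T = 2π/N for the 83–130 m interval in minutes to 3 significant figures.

ΔT = -2.4 K, ΔS = +0.08 psu (deep − shallow).
Δρ/ρ₀ = −αΔT + βΔS = 3.84 × 10⁻⁴ + 6.00 × 10⁻⁵ = 4.44 × 10⁻⁴, so Δρ ≈ 0.4547 kg m⁻³.
N² = (g/ρ₀)·Δρ/Δz = g·(Δρ/ρ₀)/Δz = 9.81 × 4.44 × 10⁻⁴ / 47 = 9.2673 × 10⁻⁵ s⁻².
N = √(9.2673 × 10⁻⁵) = 9.6267 × 10⁻³ rad s⁻¹ → T = 2π/N = 652.68 s = 10.878 min ≈ 10.9 min.

10.9 min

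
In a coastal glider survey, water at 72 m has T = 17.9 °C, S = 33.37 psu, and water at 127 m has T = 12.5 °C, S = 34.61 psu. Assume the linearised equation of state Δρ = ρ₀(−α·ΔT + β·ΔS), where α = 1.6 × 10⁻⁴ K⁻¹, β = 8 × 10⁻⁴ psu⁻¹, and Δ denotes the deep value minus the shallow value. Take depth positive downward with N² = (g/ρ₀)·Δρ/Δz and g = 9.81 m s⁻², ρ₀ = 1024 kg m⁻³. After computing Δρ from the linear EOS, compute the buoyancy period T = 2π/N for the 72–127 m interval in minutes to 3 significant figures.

5.76 min

ΔT = -5.4 K, ΔS = +1.24 psu (deep − shallow).
Δρ/ρ₀ = −αΔT + βΔS = 8.64 × 10⁻⁴ + 9.92 × 10⁻⁴ = 1.856 × 10⁻³, so Δρ ≈ 1.901 kg m⁻³.
N² = (g/ρ₀)·Δρ/Δz = g·(Δρ/ρ₀)/Δz = 9.81 × 1.856 × 10⁻³ / 55 = 3.3104 × 10⁻⁴ s⁻².
N = √(3.3104 × 10⁻⁴) = 0.018195 rad s⁻¹ → T = 2π/N = 345.32 s = 5.7553 min ≈ 5.76 min.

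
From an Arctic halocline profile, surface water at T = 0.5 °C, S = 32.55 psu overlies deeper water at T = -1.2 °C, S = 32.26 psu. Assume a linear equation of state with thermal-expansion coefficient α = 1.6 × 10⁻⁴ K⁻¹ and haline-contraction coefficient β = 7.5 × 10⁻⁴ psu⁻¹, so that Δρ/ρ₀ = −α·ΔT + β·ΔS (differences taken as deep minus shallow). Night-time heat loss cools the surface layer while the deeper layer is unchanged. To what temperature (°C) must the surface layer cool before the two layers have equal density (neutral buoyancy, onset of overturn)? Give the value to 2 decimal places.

0.16 °C

Neutral buoyancy requires Δρ = 0, i.e. −α(T_deep − T_surf′) + β(S_deep − S_surf) = 0.
T_surf′ = T_deep − (β/α)·ΔS = -1.2 − (7.5 × 10⁻⁴/1.6 × 10⁻⁴)·(-0.29) = 0.1594 °C.
Cooling required: 0.5 − (0.1594) = 0.3406 °C.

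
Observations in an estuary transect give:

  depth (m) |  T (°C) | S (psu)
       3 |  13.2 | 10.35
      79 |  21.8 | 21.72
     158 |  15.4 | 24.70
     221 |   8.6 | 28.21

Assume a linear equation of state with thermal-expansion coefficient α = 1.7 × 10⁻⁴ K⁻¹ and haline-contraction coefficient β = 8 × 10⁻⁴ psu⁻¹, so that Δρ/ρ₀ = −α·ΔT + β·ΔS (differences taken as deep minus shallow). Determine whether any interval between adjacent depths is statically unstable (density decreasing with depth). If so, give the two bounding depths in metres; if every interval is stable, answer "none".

Evaluate Δρ/ρ₀ = −αΔT + βΔS across each adjacent pair:
  3–79 m: −αΔT+βΔS = −(1.7 × 10⁻⁴)(+8.6)+(8 × 10⁻⁴)(+11.37) = 7.6 × 10⁻³ → stable
  79–158 m: −αΔT+βΔS = −(1.7 × 10⁻⁴)(-6.4)+(8 × 10⁻⁴)(+2.98) = 3.5 × 10⁻³ → stable
  158–221 m: −αΔT+βΔS = −(1.7 × 10⁻⁴)(-6.8)+(8 × 10⁻⁴)(+3.51) = 4.0 × 10⁻³ → stable
Every interval has Δρ > 0: the column is stably stratified throughout.

none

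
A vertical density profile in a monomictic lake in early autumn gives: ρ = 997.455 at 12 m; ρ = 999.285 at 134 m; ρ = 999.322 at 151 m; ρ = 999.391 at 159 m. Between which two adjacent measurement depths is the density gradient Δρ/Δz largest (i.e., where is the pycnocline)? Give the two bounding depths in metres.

12–134 m

Compute the density gradient over each adjacent pair:
  12–134 m: Δρ/Δz = 1.830/122 = 0.015 kg m⁻⁴
  134–151 m: Δρ/Δz = 0.037/17 = 2.2 × 10⁻³ kg m⁻⁴
  151–159 m: Δρ/Δz = 0.069/8 = 8.6 × 10⁻³ kg m⁻⁴
The largest gradient is in the 12–134 m interval — the pycnocline.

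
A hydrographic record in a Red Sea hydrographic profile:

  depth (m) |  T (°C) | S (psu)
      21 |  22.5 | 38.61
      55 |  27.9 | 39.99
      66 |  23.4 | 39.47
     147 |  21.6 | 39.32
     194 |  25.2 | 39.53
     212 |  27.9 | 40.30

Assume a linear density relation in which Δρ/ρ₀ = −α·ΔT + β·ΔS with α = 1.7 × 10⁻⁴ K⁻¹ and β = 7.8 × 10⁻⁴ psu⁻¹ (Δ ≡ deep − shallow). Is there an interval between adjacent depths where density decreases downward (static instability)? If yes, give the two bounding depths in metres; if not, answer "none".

Evaluate Δρ/ρ₀ = −αΔT + βΔS across each adjacent pair:
  21–55 m: −αΔT+βΔS = −(1.7 × 10⁻⁴)(+5.4)+(7.8 × 10⁻⁴)(+1.38) = 1.6 × 10⁻⁴ → stable
  55–66 m: −αΔT+βΔS = −(1.7 × 10⁻⁴)(-4.5)+(7.8 × 10⁻⁴)(-0.52) = 3.6 × 10⁻⁴ → stable
  66–147 m: −αΔT+βΔS = −(1.7 × 10⁻⁴)(-1.8)+(7.8 × 10⁻⁴)(-0.15) = 1.9 × 10⁻⁴ → stable
  147–194 m: −αΔT+βΔS = −(1.7 × 10⁻⁴)(+3.6)+(7.8 × 10⁻⁴)(+0.21) = -4.5 × 10⁻⁴ → UNSTABLE
  194–212 m: −αΔT+βΔS = −(1.7 × 10⁻⁴)(+2.7)+(7.8 × 10⁻⁴)(+0.77) = 1.4 × 10⁻⁴ → stable
The 147–194 m interval has Δρ < 0: lighter water underlies denser water.

147–194 m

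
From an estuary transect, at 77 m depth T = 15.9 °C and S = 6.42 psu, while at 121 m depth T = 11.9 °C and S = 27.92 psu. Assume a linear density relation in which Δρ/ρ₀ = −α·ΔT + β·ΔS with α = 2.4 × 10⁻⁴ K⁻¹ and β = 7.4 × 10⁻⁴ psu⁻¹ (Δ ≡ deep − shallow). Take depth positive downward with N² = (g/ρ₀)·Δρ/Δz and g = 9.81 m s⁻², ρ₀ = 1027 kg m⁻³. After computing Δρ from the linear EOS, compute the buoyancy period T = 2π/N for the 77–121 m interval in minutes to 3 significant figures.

ΔT = -4.0 K, ΔS = +21.50 psu (deep − shallow).
Δρ/ρ₀ = −αΔT + βΔS = 9.60 × 10⁻⁴ + 0.01591 = 0.01687, so Δρ ≈ 17.33 kg m⁻³.
N² = (g/ρ₀)·Δρ/Δz = g·(Δρ/ρ₀)/Δz = 9.81 × 0.01687 / 44 = 3.7612 × 10⁻³ s⁻².
N = √(3.7612 × 10⁻³) = 0.061329 rad s⁻¹ → T = 2π/N = 102.45 s = 1.7075 min ≈ 1.71 min.

1.71 min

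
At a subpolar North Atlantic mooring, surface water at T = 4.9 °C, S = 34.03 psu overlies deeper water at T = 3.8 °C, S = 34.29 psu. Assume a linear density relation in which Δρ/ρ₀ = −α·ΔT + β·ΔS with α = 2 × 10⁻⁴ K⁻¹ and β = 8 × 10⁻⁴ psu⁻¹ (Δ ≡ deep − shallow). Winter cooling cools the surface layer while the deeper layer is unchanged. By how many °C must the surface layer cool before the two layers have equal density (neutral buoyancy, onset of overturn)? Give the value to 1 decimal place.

2.1 °C

Neutral buoyancy requires Δρ = 0, i.e. −α(T_deep − T_surf′) + β(S_deep − S_surf) = 0.
T_surf′ = T_deep − (β/α)·ΔS = 3.8 − (8 × 10⁻⁴/2 × 10⁻⁴)·(+0.26) = 2.760 °C.
Cooling required: 4.9 − (2.760) = 2.140 °C.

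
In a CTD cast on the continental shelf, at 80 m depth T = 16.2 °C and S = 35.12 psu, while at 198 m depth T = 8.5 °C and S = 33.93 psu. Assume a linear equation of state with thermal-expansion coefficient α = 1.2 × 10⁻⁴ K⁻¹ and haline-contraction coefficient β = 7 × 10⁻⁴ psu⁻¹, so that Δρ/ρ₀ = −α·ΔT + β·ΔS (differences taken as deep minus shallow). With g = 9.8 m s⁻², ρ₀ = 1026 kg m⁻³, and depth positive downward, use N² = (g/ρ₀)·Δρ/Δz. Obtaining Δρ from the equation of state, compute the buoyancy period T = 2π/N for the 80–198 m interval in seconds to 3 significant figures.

ΔT = -7.7 K, ΔS = -1.19 psu (deep − shallow).
Δρ/ρ₀ = −αΔT + βΔS = 9.24 × 10⁻⁴ − 8.33 × 10⁻⁴ = 9.10 × 10⁻⁵, so Δρ ≈ 0.09337 kg m⁻³.
N² = (g/ρ₀)·Δρ/Δz = g·(Δρ/ρ₀)/Δz = 9.8 × 9.10 × 10⁻⁵ / 118 = 7.5576 × 10⁻⁶ s⁻².
N = √(7.5576 × 10⁻⁶) = 2.7491 × 10⁻³ rad s⁻¹ → T = 2π/N = 2.2855 × 10³ s ≈ 2.29 × 10³ s.

2.29 × 10³ s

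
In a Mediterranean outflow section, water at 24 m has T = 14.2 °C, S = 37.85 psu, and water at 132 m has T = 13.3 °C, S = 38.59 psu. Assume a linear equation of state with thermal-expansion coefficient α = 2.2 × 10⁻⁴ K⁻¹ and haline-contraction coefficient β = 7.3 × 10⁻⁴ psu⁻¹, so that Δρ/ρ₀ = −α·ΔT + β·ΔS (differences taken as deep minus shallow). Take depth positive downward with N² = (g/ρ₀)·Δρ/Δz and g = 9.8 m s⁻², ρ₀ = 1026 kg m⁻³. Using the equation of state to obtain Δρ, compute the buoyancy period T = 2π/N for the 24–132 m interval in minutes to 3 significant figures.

12.8 min

ΔT = -0.9 K, ΔS = +0.74 psu (deep − shallow).
Δρ/ρ₀ = −αΔT + βΔS = 1.98 × 10⁻⁴ + 5.402 × 10⁻⁴ = 7.382 × 10⁻⁴, so Δρ ≈ 0.7574 kg m⁻³.
N² = (g/ρ₀)·Δρ/Δz = g·(Δρ/ρ₀)/Δz = 9.8 × 7.382 × 10⁻⁴ / 108 = 6.6985 × 10⁻⁵ s⁻².
N = √(6.6985 × 10⁻⁵) = 8.1844 × 10⁻³ rad s⁻¹ → T = 2π/N = 767.70 s = 12.795 min ≈ 12.8 min.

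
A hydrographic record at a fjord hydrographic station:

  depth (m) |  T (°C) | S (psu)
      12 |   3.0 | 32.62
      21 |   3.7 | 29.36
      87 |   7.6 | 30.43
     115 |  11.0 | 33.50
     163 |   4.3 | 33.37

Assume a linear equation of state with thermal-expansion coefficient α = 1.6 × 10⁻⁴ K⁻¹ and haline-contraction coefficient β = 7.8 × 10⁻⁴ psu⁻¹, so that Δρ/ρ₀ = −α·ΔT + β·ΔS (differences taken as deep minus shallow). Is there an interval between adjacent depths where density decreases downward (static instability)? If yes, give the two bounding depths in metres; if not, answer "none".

Evaluate Δρ/ρ₀ = −αΔT + βΔS across each adjacent pair:
  12–21 m: −αΔT+βΔS = −(1.6 × 10⁻⁴)(+0.7)+(7.8 × 10⁻⁴)(-3.26) = -2.7 × 10⁻³ → UNSTABLE
  21–87 m: −αΔT+βΔS = −(1.6 × 10⁻⁴)(+3.9)+(7.8 × 10⁻⁴)(+1.07) = 2.1 × 10⁻⁴ → stable
  87–115 m: −αΔT+βΔS = −(1.6 × 10⁻⁴)(+3.4)+(7.8 × 10⁻⁴)(+3.07) = 1.9 × 10⁻³ → stable
  115–163 m: −αΔT+βΔS = −(1.6 × 10⁻⁴)(-6.7)+(7.8 × 10⁻⁴)(-0.13) = 9.7 × 10⁻⁴ → stable
The 12–21 m interval has Δρ < 0: lighter water underlies denser water.

12–21 m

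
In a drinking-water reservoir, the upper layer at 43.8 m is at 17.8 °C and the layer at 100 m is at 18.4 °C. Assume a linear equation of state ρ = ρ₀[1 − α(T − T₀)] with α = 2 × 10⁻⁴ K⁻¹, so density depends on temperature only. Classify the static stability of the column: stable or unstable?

ΔT = 18.4 − 17.8 = +0.6 K, so Δρ/ρ₀ = −αΔT = -1.20 × 10⁻⁴.
Δρ/ρ₀ < 0, so Δρ < 0: deeper water is lighter → statically unstable; the column would overturn.

unstable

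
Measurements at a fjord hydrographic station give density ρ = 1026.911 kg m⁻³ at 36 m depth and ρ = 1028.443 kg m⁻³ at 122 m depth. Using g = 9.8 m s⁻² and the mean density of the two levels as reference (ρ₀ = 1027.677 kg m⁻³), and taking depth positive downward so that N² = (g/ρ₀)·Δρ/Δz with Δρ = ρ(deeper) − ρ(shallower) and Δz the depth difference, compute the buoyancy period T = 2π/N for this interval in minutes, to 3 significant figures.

8.03 min

Δρ = 1028.443 − 1026.911 = 1.532 kg m⁻³ over Δz = 122 − 36 = 86 m.
N² = (9.8/1027.677) × (1.532/86) = 1.6988 × 10⁻⁴ s⁻².
N = √(1.6988 × 10⁻⁴) = 0.013034 rad s⁻¹, so T = 2π/N = 482.06 s = 8.0343 min ≈ 8.03 min.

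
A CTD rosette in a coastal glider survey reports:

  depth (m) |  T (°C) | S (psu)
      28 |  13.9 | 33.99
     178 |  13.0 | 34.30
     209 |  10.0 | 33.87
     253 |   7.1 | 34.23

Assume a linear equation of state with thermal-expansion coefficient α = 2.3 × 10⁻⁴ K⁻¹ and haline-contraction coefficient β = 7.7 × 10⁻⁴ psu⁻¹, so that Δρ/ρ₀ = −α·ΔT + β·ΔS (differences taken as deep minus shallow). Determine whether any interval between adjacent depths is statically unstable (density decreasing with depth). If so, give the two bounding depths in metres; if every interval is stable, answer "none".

Evaluate Δρ/ρ₀ = −αΔT + βΔS across each adjacent pair:
  28–178 m: −αΔT+βΔS = −(2.3 × 10⁻⁴)(-0.9)+(7.7 × 10⁻⁴)(+0.31) = 4.5 × 10⁻⁴ → stable
  178–209 m: −αΔT+βΔS = −(2.3 × 10⁻⁴)(-3.0)+(7.7 × 10⁻⁴)(-0.43) = 3.6 × 10⁻⁴ → stable
  209–253 m: −αΔT+βΔS = −(2.3 × 10⁻⁴)(-2.9)+(7.7 × 10⁻⁴)(+0.36) = 9.4 × 10⁻⁴ → stable
Every interval has Δρ > 0: the column is stably stratified throughout.

none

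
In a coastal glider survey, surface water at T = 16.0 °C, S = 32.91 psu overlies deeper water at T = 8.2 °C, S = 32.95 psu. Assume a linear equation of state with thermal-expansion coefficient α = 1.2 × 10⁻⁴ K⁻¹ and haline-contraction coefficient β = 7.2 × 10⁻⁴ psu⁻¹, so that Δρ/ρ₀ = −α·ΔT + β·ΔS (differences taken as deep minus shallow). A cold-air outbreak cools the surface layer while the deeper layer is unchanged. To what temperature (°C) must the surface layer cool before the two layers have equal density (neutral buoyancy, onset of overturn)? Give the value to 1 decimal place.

Neutral buoyancy requires Δρ = 0, i.e. −α(T_deep − T_surf′) + β(S_deep − S_surf) = 0.
T_surf′ = T_deep − (β/α)·ΔS = 8.2 − (7.2 × 10⁻⁴/1.2 × 10⁻⁴)·(+0.04) = 7.960 °C.
Cooling required: 16.0 − (7.960) = 8.040 °C.

8.0 °C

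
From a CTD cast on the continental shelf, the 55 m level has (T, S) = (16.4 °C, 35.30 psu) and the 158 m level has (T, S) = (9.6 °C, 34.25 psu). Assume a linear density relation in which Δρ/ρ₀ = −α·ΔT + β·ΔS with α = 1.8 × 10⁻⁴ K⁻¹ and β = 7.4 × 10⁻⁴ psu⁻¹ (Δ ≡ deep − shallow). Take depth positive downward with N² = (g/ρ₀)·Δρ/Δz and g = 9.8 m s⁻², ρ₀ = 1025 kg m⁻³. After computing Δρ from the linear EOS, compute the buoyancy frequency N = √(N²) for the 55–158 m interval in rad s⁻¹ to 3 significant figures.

6.52 × 10⁻³ rad s⁻¹

ΔT = -6.8 K, ΔS = -1.05 psu (deep − shallow).
Δρ/ρ₀ = −αΔT + βΔS = 1.224 × 10⁻³ − 7.77 × 10⁻⁴ = 4.47 × 10⁻⁴, so Δρ ≈ 0.4582 kg m⁻³.
N² = (g/ρ₀)·Δρ/Δz = g·(Δρ/ρ₀)/Δz = 9.8 × 4.47 × 10⁻⁴ / 103 = 4.2530 × 10⁻⁵ s⁻².
N = √(4.2530 × 10⁻⁵) = 6.5215 × 10⁻³ rad s⁻¹ ≈ 6.52 × 10⁻³ rad s⁻¹.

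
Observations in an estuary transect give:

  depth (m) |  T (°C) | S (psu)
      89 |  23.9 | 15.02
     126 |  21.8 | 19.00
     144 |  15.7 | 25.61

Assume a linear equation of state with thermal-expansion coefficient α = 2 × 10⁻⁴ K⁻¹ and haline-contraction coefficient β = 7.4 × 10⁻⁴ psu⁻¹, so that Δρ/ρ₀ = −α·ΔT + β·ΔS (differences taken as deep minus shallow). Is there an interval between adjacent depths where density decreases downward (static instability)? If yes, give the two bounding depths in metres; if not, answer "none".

Evaluate Δρ/ρ₀ = −αΔT + βΔS across each adjacent pair:
  89–126 m: −αΔT+βΔS = −(2 × 10⁻⁴)(-2.1)+(7.4 × 10⁻⁴)(+3.98) = 3.4 × 10⁻³ → stable
  126–144 m: −αΔT+βΔS = −(2 × 10⁻⁴)(-6.1)+(7.4 × 10⁻⁴)(+6.61) = 6.1 × 10⁻³ → stable
Every interval has Δρ > 0: the column is stably stratified throughout.

none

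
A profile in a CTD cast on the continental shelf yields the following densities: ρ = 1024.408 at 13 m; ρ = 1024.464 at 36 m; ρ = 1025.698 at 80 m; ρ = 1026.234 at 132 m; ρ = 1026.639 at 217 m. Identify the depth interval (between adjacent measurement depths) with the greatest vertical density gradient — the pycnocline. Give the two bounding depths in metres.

Compute the density gradient over each adjacent pair:
  13–36 m: Δρ/Δz = 0.056/23 = 2.4 × 10⁻³ kg m⁻⁴
  36–80 m: Δρ/Δz = 1.234/44 = 0.028 kg m⁻⁴
  80–132 m: Δρ/Δz = 0.536/52 = 0.010 kg m⁻⁴
  132–217 m: Δρ/Δz = 0.405/85 = 4.8 × 10⁻³ kg m⁻⁴
The largest gradient is in the 36–80 m interval — the pycnocline.

36–80 m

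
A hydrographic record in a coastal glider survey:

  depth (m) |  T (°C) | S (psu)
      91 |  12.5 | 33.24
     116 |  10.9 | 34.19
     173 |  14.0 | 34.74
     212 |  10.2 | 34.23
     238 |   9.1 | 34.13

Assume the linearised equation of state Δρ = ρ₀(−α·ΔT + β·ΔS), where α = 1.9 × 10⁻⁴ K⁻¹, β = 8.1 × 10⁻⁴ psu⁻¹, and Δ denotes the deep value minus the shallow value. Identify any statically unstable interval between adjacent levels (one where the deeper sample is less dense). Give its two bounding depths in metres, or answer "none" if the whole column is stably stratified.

116–173 m

Evaluate Δρ/ρ₀ = −αΔT + βΔS across each adjacent pair:
  91–116 m: −αΔT+βΔS = −(1.9 × 10⁻⁴)(-1.6)+(8.1 × 10⁻⁴)(+0.95) = 1.1 × 10⁻³ → stable
  116–173 m: −αΔT+βΔS = −(1.9 × 10⁻⁴)(+3.1)+(8.1 × 10⁻⁴)(+0.55) = -1.4 × 10⁻⁴ → UNSTABLE
  173–212 m: −αΔT+βΔS = −(1.9 × 10⁻⁴)(-3.8)+(8.1 × 10⁻⁴)(-0.51) = 3.1 × 10⁻⁴ → stable
  212–238 m: −αΔT+βΔS = −(1.9 × 10⁻⁴)(-1.1)+(8.1 × 10⁻⁴)(-0.10) = 1.3 × 10⁻⁴ → stable
The 116–173 m interval has Δρ < 0: lighter water underlies denser water.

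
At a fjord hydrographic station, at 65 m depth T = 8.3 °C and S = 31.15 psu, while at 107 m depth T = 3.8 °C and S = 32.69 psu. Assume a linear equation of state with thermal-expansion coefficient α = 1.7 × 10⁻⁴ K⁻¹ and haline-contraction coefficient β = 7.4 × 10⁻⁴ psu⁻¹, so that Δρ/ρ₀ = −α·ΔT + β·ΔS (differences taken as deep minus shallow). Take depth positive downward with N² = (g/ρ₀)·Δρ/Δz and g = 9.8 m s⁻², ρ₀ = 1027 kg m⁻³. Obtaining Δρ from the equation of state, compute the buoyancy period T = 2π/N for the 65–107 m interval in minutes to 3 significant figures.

ΔT = -4.5 K, ΔS = +1.54 psu (deep − shallow).
Δρ/ρ₀ = −αΔT + βΔS = 7.65 × 10⁻⁴ + 1.1396 × 10⁻³ = 1.9046 × 10⁻³, so Δρ ≈ 1.956 kg m⁻³.
N² = (g/ρ₀)·Δρ/Δz = g·(Δρ/ρ₀)/Δz = 9.8 × 1.9046 × 10⁻³ / 42 = 4.4441 × 10⁻⁴ s⁻².
N = √(4.4441 × 10⁻⁴) = 0.021081 rad s⁻¹ → T = 2π/N = 298.05 s = 4.9675 min ≈ 4.97 min.

4.97 min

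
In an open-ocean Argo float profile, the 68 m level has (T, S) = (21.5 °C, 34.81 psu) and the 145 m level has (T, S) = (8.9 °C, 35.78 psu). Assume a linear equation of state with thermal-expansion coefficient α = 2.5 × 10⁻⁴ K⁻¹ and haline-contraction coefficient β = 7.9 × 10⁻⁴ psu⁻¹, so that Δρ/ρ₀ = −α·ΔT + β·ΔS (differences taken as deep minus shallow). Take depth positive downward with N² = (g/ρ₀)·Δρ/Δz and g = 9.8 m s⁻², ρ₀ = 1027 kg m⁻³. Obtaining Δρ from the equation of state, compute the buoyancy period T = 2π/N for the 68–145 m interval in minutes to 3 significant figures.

ΔT = -12.6 K, ΔS = +0.97 psu (deep − shallow).
Δρ/ρ₀ = −αΔT + βΔS = 3.15 × 10⁻³ + 7.663 × 10⁻⁴ = 3.9163 × 10⁻³, so Δρ ≈ 4.022 kg m⁻³.
N² = (g/ρ₀)·Δρ/Δz = g·(Δρ/ρ₀)/Δz = 9.8 × 3.9163 × 10⁻³ / 77 = 4.9844 × 10⁻⁴ s⁻².
N = √(4.9844 × 10⁻⁴) = 0.022326 rad s⁻¹ → T = 2π/N = 281.43 s = 4.6905 min ≈ 4.69 min.

4.69 min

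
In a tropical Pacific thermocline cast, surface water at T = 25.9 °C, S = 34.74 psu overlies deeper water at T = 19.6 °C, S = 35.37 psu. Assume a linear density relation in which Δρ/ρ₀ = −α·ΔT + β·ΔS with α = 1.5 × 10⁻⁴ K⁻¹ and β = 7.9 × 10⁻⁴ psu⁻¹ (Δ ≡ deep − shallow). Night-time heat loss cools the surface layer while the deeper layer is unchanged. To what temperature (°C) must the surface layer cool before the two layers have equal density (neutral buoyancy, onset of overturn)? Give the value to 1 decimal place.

16.3 °C

Neutral buoyancy requires Δρ = 0, i.e. −α(T_deep − T_surf′) + β(S_deep − S_surf) = 0.
T_surf′ = T_deep − (β/α)·ΔS = 19.6 − (7.9 × 10⁻⁴/1.5 × 10⁻⁴)·(+0.63) = 16.282 °C.
Cooling required: 25.9 − (16.282) = 9.618 °C.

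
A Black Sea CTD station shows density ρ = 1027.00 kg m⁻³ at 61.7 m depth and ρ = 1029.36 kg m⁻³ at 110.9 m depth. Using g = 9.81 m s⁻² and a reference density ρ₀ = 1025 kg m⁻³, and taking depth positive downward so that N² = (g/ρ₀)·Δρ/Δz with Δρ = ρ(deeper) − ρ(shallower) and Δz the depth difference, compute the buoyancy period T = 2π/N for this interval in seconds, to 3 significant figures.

293 s

Δρ = 1029.36 − 1027.00 = 2.36 kg m⁻³ over Δz = 110.9 − 61.7 = 49.2 m.
N² = (9.81/1025) × (2.36/49.2) = 4.5908 × 10⁻⁴ s⁻².
N = √(4.5908 × 10⁻⁴) = 0.021426 rad s⁻¹, so T = 2π/N = 293.25 s ≈ 293 s.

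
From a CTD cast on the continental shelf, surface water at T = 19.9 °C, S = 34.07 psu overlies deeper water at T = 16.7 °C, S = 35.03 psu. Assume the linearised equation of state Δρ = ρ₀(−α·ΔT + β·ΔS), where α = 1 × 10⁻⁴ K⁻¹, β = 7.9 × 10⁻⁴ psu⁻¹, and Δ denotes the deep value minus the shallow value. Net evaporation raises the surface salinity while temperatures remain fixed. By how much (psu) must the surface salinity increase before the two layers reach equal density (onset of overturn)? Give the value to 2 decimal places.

Neutral buoyancy requires −α(T_deep − T_surf) + β(S_deep − S_surf′) = 0.
S_surf′ = S_deep − (α/β)·ΔT = 35.03 − (1 × 10⁻⁴/7.9 × 10⁻⁴)·(-3.2) = 35.4351 psu.
Increase required: 35.4351 − 34.07 = 1.3651 psu.

1.37 psu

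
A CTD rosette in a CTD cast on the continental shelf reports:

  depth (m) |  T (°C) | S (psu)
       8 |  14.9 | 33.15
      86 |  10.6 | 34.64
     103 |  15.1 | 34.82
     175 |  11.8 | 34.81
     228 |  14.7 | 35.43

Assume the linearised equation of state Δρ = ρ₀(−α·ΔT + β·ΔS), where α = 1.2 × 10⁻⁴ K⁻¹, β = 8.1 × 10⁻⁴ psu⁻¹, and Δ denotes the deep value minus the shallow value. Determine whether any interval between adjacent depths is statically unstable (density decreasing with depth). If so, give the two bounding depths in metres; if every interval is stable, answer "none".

86–103 m

Evaluate Δρ/ρ₀ = −αΔT + βΔS across each adjacent pair:
  8–86 m: −αΔT+βΔS = −(1.2 × 10⁻⁴)(-4.3)+(8.1 × 10⁻⁴)(+1.49) = 1.7 × 10⁻³ → stable
  86–103 m: −αΔT+βΔS = −(1.2 × 10⁻⁴)(+4.5)+(8.1 × 10⁻⁴)(+0.18) = -3.9 × 10⁻⁴ → UNSTABLE
  103–175 m: −αΔT+βΔS = −(1.2 × 10⁻⁴)(-3.3)+(8.1 × 10⁻⁴)(-0.01) = 3.9 × 10⁻⁴ → stable
  175–228 m: −αΔT+βΔS = −(1.2 × 10⁻⁴)(+2.9)+(8.1 × 10⁻⁴)(+0.62) = 1.5 × 10⁻⁴ → stable
The 86–103 m interval has Δρ < 0: lighter water underlies denser water.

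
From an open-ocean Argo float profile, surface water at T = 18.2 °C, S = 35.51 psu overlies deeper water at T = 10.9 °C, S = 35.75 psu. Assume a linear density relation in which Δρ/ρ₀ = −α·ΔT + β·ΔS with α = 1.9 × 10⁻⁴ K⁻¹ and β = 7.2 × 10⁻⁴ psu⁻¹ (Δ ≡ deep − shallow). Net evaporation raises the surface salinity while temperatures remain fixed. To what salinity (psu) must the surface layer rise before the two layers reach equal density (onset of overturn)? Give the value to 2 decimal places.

37.68 psu

Neutral buoyancy requires −α(T_deep − T_surf) + β(S_deep − S_surf′) = 0.
S_surf′ = S_deep − (α/β)·ΔT = 35.75 − (1.9 × 10⁻⁴/7.2 × 10⁻⁴)·(-7.3) = 37.6764 psu.
Increase required: 37.6764 − 35.51 = 2.1664 psu.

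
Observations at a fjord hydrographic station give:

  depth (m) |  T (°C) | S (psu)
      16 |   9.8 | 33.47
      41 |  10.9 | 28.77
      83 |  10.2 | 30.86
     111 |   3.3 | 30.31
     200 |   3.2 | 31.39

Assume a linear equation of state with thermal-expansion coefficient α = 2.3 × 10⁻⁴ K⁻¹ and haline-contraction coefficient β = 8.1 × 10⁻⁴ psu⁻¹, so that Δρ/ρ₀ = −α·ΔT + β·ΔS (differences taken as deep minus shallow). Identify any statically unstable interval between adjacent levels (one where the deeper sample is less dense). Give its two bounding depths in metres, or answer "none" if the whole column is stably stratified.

16–41 m

Evaluate Δρ/ρ₀ = −αΔT + βΔS across each adjacent pair:
  16–41 m: −αΔT+βΔS = −(2.3 × 10⁻⁴)(+1.1)+(8.1 × 10⁻⁴)(-4.70) = -4.1 × 10⁻³ → UNSTABLE
  41–83 m: −αΔT+βΔS = −(2.3 × 10⁻⁴)(-0.7)+(8.1 × 10⁻⁴)(+2.09) = 1.9 × 10⁻³ → stable
  83–111 m: −αΔT+βΔS = −(2.3 × 10⁻⁴)(-6.9)+(8.1 × 10⁻⁴)(-0.55) = 1.1 × 10⁻³ → stable
  111–200 m: −αΔT+βΔS = −(2.3 × 10⁻⁴)(-0.1)+(8.1 × 10⁻⁴)(+1.08) = 9.0 × 10⁻⁴ → stable
The 16–41 m interval has Δρ < 0: lighter water underlies denser water.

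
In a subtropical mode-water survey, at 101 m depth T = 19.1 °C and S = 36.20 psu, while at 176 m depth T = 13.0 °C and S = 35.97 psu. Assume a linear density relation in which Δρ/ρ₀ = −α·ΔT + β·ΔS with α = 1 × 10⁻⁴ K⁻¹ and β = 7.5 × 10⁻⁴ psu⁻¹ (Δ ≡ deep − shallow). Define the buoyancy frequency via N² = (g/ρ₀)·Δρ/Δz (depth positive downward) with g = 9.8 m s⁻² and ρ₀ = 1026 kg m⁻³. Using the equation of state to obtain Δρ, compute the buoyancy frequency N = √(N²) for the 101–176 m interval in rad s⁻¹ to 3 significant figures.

ΔT = -6.1 K, ΔS = -0.23 psu (deep − shallow).
Δρ/ρ₀ = −αΔT + βΔS = 6.10 × 10⁻⁴ − 1.725 × 10⁻⁴ = 4.375 × 10⁻⁴, so Δρ ≈ 0.4489 kg m⁻³.
N² = (g/ρ₀)·Δρ/Δz = g·(Δρ/ρ₀)/Δz = 9.8 × 4.375 × 10⁻⁴ / 75 = 5.7167 × 10⁻⁵ s⁻².
N = √(5.7167 × 10⁻⁵) = 7.5609 × 10⁻³ rad s⁻¹ ≈ 7.56 × 10⁻³ rad s⁻¹.

7.56 × 10⁻³ rad s⁻¹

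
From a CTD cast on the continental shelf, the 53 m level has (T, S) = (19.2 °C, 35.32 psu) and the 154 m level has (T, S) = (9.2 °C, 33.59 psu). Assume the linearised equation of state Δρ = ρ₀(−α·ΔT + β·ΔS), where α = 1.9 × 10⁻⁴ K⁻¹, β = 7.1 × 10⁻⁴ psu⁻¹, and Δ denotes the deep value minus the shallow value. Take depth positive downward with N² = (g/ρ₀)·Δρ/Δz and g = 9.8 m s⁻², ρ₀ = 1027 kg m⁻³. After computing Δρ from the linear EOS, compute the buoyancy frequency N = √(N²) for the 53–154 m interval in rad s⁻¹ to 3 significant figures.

8.07 × 10⁻³ rad s⁻¹

ΔT = -10.0 K, ΔS = -1.73 psu (deep − shallow).
Δρ/ρ₀ = −αΔT + βΔS = 1.90 × 10⁻³ − 1.2283 × 10⁻³ = 6.717 × 10⁻⁴, so Δρ ≈ 0.6898 kg m⁻³.
N² = (g/ρ₀)·Δρ/Δz = g·(Δρ/ρ₀)/Δz = 9.8 × 6.717 × 10⁻⁴ / 101 = 6.5175 × 10⁻⁵ s⁻².
N = √(6.5175 × 10⁻⁵) = 8.0731 × 10⁻³ rad s⁻¹ ≈ 8.07 × 10⁻³ rad s⁻¹.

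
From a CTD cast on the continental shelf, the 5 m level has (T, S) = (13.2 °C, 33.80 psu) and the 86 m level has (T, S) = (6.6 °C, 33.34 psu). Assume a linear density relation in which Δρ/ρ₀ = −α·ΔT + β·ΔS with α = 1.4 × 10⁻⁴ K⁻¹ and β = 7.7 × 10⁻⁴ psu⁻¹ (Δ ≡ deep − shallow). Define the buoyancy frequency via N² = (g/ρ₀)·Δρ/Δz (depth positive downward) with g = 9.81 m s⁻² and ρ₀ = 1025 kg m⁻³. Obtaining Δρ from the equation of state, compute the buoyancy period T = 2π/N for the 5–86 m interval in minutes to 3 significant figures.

12.6 min

ΔT = -6.6 K, ΔS = -0.46 psu (deep − shallow).
Δρ/ρ₀ = −αΔT + βΔS = 9.24 × 10⁻⁴ − 3.542 × 10⁻⁴ = 5.698 × 10⁻⁴, so Δρ ≈ 0.5840 kg m⁻³.
N² = (g/ρ₀)·Δρ/Δz = g·(Δρ/ρ₀)/Δz = 9.81 × 5.698 × 10⁻⁴ / 81 = 6.9009 × 10⁻⁵ s⁻².
N = √(6.9009 × 10⁻⁵) = 8.3072 × 10⁻³ rad s⁻¹ → T = 2π/N = 756.35 s = 12.606 min ≈ 12.6 min.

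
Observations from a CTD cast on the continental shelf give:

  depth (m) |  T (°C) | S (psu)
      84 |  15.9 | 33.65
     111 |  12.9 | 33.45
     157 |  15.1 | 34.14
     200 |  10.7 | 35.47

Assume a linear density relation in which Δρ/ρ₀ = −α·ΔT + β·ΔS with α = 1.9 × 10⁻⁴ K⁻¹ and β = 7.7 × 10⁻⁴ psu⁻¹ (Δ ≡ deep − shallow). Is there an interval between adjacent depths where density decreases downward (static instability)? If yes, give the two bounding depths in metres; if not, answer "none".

none

Evaluate Δρ/ρ₀ = −αΔT + βΔS across each adjacent pair:
  84–111 m: −αΔT+βΔS = −(1.9 × 10⁻⁴)(-3.0)+(7.7 × 10⁻⁴)(-0.20) = 4.2 × 10⁻⁴ → stable
  111–157 m: −αΔT+βΔS = −(1.9 × 10⁻⁴)(+2.2)+(7.7 × 10⁻⁴)(+0.69) = 1.1 × 10⁻⁴ → stable
  157–200 m: −αΔT+βΔS = −(1.9 × 10⁻⁴)(-4.4)+(7.7 × 10⁻⁴)(+1.33) = 1.9 × 10⁻³ → stable
Every interval has Δρ > 0: the column is stably stratified throughout.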